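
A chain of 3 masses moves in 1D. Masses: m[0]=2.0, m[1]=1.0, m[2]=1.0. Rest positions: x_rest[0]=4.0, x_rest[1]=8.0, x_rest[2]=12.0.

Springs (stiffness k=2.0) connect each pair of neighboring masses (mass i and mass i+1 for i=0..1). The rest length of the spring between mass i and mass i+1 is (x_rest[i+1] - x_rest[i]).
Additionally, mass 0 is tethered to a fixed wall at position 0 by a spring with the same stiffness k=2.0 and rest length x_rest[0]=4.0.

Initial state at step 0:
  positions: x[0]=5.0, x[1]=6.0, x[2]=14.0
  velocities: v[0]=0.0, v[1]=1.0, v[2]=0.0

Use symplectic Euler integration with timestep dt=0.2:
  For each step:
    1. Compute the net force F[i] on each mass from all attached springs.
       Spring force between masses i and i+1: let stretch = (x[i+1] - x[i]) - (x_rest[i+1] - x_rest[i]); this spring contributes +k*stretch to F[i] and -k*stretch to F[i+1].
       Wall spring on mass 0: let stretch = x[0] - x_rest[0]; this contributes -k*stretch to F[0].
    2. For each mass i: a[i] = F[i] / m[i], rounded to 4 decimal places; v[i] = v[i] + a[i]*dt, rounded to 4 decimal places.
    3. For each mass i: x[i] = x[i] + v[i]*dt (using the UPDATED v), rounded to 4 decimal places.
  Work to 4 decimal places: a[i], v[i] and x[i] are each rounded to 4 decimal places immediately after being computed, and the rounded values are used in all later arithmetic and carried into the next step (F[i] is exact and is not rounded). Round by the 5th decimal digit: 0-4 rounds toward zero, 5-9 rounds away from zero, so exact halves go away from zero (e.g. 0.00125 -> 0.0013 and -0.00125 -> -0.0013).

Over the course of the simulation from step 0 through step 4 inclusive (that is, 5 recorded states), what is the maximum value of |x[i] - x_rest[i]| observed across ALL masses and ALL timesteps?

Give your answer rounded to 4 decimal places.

Step 0: x=[5.0000 6.0000 14.0000] v=[0.0000 1.0000 0.0000]
Step 1: x=[4.8400 6.7600 13.6800] v=[-0.8000 3.8000 -1.6000]
Step 2: x=[4.5632 7.9200 13.1264] v=[-1.3840 5.8000 -2.7680]
Step 3: x=[4.2381 9.2280 12.4763] v=[-1.6253 6.5398 -3.2506]
Step 4: x=[3.9431 10.3966 11.8863] v=[-1.4749 5.8432 -2.9499]
Max displacement = 2.3966

Answer: 2.3966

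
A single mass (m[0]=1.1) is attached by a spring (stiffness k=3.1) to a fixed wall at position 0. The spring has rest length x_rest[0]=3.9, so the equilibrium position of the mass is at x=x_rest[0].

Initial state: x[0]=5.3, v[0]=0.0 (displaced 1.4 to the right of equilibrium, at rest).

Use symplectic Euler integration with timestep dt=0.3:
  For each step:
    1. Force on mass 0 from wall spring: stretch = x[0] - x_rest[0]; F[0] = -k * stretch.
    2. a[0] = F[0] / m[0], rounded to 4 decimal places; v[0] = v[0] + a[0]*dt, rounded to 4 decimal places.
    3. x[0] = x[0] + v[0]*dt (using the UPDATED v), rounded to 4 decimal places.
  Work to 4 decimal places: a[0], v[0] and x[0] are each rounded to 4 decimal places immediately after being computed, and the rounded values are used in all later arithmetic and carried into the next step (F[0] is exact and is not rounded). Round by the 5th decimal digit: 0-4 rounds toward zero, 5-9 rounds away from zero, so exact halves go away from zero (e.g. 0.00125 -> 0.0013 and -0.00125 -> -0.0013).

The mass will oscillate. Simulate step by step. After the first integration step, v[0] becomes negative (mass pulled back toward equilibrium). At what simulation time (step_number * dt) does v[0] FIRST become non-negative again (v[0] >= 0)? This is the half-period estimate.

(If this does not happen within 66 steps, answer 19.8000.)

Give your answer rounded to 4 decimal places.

Step 0: x=[5.3000] v=[0.0000]
Step 1: x=[4.9449] v=[-1.1837]
Step 2: x=[4.3248] v=[-2.0671]
Step 3: x=[3.5969] v=[-2.4263]
Step 4: x=[2.9459] v=[-2.1700]
Step 5: x=[2.5369] v=[-1.3634]
Step 6: x=[2.4736] v=[-0.2110]
Step 7: x=[2.7721] v=[0.9950]
First v>=0 after going negative at step 7, time=2.1000

Answer: 2.1000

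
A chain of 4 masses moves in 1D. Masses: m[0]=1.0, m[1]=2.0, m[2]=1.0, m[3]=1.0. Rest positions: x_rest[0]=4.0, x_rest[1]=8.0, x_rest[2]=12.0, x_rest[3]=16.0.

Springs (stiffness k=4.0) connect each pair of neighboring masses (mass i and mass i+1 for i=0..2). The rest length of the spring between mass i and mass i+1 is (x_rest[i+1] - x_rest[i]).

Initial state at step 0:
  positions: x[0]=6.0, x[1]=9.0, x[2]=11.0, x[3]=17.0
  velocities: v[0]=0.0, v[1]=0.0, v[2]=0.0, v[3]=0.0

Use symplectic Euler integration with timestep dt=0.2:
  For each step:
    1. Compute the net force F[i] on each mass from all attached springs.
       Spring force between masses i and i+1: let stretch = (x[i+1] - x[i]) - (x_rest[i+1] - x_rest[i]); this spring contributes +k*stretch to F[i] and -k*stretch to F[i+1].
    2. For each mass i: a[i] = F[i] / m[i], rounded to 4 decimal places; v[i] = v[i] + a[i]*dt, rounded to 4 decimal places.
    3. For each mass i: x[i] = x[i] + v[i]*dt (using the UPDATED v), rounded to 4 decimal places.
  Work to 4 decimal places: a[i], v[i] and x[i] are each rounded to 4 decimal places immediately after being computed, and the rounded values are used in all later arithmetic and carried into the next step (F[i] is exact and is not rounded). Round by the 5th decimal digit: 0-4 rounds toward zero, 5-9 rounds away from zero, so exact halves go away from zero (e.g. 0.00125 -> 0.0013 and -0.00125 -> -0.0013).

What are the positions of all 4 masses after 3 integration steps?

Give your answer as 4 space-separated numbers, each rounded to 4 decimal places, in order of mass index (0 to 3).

Answer: 5.1101 8.7473 13.6148 15.7804

Derivation:
Step 0: x=[6.0000 9.0000 11.0000 17.0000] v=[0.0000 0.0000 0.0000 0.0000]
Step 1: x=[5.8400 8.9200 11.6400 16.6800] v=[-0.8000 -0.4000 3.2000 -1.6000]
Step 2: x=[5.5328 8.8112 12.6512 16.1936] v=[-1.5360 -0.5440 5.0560 -2.4320]
Step 3: x=[5.1101 8.7473 13.6148 15.7804] v=[-2.1133 -0.3194 4.8179 -2.0659]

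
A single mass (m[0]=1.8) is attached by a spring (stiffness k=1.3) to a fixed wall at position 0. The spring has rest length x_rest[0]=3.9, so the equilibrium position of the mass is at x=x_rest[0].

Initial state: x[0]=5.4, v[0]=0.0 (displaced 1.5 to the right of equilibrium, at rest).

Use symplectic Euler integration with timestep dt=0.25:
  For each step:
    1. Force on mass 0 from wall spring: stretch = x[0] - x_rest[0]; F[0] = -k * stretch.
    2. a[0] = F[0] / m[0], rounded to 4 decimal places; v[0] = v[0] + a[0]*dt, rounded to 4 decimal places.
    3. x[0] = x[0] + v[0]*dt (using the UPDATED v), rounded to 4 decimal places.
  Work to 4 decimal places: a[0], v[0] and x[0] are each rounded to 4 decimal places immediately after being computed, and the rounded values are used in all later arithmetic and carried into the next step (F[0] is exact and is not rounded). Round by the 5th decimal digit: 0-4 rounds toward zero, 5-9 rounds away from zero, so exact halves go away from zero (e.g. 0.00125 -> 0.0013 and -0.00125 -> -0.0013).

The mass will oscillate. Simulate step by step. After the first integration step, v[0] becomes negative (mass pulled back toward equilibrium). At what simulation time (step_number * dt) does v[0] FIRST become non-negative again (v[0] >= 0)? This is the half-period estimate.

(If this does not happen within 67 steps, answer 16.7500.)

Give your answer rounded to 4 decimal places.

Step 0: x=[5.4000] v=[0.0000]
Step 1: x=[5.3323] v=[-0.2708]
Step 2: x=[5.2000] v=[-0.5294]
Step 3: x=[5.0090] v=[-0.7641]
Step 4: x=[4.7679] v=[-0.9643]
Step 5: x=[4.4877] v=[-1.1210]
Step 6: x=[4.1809] v=[-1.2271]
Step 7: x=[3.8615] v=[-1.2778]
Step 8: x=[3.5438] v=[-1.2709]
Step 9: x=[3.2422] v=[-1.2066]
Step 10: x=[2.9703] v=[-1.0878]
Step 11: x=[2.7403] v=[-0.9199]
Step 12: x=[2.5627] v=[-0.7105]
Step 13: x=[2.4454] v=[-0.4691]
Step 14: x=[2.3938] v=[-0.2065]
Step 15: x=[2.4102] v=[0.0655]
First v>=0 after going negative at step 15, time=3.7500

Answer: 3.7500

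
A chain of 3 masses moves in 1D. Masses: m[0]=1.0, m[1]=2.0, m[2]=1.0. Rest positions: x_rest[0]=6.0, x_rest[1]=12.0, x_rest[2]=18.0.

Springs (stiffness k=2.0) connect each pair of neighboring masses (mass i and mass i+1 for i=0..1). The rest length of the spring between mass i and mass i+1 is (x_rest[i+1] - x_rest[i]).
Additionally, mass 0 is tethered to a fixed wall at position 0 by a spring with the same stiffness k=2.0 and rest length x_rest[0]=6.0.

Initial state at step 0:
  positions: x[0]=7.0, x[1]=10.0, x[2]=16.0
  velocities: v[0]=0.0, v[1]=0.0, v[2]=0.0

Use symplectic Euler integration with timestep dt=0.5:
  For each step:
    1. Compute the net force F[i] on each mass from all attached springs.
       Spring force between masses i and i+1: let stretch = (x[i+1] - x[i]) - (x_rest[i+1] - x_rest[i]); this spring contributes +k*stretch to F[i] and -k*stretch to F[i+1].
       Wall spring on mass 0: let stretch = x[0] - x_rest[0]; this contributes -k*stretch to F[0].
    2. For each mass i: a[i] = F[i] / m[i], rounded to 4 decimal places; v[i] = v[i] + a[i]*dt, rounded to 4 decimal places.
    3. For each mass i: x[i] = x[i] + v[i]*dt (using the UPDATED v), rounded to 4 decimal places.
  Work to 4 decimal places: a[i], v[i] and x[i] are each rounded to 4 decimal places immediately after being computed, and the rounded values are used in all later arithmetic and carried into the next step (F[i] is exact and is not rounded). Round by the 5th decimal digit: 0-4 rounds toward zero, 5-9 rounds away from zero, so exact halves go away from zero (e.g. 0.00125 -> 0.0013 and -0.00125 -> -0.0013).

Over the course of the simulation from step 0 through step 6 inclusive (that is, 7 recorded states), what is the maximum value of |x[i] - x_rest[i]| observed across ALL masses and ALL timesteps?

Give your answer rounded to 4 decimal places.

Answer: 2.6250

Derivation:
Step 0: x=[7.0000 10.0000 16.0000] v=[0.0000 0.0000 0.0000]
Step 1: x=[5.0000 10.7500 16.0000] v=[-4.0000 1.5000 0.0000]
Step 2: x=[3.3750 11.3750 16.3750] v=[-3.2500 1.2500 0.7500]
Step 3: x=[4.0625 11.2500 17.2500] v=[1.3750 -0.2500 1.7500]
Step 4: x=[6.3125 10.8281 18.1250] v=[4.5000 -0.8438 1.7500]
Step 5: x=[7.6641 11.1016 18.3516] v=[2.7031 0.5469 0.4531]
Step 6: x=[6.9024 12.3282 17.9532] v=[-1.5235 2.4532 -0.7969]
Max displacement = 2.6250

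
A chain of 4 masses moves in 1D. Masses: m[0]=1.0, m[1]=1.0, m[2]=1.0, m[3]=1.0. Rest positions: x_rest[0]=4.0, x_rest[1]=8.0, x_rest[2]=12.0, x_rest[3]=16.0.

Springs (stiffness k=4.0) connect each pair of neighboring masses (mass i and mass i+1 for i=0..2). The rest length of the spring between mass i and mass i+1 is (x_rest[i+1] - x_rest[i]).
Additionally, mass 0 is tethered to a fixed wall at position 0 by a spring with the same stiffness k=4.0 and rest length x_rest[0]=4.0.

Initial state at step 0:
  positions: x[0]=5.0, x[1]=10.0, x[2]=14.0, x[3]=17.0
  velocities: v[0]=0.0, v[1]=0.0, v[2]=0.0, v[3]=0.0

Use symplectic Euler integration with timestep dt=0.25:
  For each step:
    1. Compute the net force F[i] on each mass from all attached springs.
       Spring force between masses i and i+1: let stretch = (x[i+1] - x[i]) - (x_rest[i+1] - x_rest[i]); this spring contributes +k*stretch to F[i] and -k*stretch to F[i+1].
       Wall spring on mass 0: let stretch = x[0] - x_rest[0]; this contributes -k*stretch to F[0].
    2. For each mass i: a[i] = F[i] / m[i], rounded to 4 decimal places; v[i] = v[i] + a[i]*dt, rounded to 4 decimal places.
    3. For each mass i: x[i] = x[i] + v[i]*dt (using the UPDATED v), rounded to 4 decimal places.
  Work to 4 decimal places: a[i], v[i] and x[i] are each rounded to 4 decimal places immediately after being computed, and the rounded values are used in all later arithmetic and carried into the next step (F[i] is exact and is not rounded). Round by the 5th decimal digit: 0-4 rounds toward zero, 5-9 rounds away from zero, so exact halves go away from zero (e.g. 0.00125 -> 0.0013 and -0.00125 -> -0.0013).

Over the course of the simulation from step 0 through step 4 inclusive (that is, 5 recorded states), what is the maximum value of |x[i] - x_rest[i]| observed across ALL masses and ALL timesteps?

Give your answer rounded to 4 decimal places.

Answer: 2.0274

Derivation:
Step 0: x=[5.0000 10.0000 14.0000 17.0000] v=[0.0000 0.0000 0.0000 0.0000]
Step 1: x=[5.0000 9.7500 13.7500 17.2500] v=[0.0000 -1.0000 -1.0000 1.0000]
Step 2: x=[4.9375 9.3125 13.3750 17.6250] v=[-0.2500 -1.7500 -1.5000 1.5000]
Step 3: x=[4.7344 8.7969 13.0469 17.9375] v=[-0.8125 -2.0625 -1.3125 1.2500]
Step 4: x=[4.3633 8.3282 12.8789 18.0274] v=[-1.4844 -1.8750 -0.6719 0.3594]
Max displacement = 2.0274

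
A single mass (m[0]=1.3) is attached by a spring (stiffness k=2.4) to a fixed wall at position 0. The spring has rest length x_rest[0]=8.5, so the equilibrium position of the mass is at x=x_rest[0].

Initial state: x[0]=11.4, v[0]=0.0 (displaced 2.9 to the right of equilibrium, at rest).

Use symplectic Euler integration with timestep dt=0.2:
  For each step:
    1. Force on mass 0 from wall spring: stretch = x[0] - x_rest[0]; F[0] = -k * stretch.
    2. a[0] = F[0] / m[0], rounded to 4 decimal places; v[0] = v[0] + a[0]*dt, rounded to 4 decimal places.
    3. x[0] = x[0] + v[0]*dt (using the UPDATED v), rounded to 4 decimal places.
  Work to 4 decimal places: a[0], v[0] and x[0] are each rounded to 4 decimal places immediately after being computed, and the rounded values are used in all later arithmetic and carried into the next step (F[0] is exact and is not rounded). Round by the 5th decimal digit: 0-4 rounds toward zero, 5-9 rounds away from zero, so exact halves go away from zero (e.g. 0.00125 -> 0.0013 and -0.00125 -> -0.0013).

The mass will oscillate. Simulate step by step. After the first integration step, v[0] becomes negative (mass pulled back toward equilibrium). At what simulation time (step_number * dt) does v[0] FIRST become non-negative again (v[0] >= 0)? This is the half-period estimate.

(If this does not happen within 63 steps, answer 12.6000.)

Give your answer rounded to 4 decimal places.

Step 0: x=[11.4000] v=[0.0000]
Step 1: x=[11.1858] v=[-1.0708]
Step 2: x=[10.7733] v=[-2.0625]
Step 3: x=[10.1929] v=[-2.9019]
Step 4: x=[9.4875] v=[-3.5270]
Step 5: x=[8.7092] v=[-3.8916]
Step 6: x=[7.9154] v=[-3.9688]
Step 7: x=[7.1648] v=[-3.7529]
Step 8: x=[6.5128] v=[-3.2599]
Step 9: x=[6.0076] v=[-2.5262]
Step 10: x=[5.6864] v=[-1.6059]
Step 11: x=[5.5730] v=[-0.5670]
Step 12: x=[5.6757] v=[0.5137]
First v>=0 after going negative at step 12, time=2.4000

Answer: 2.4000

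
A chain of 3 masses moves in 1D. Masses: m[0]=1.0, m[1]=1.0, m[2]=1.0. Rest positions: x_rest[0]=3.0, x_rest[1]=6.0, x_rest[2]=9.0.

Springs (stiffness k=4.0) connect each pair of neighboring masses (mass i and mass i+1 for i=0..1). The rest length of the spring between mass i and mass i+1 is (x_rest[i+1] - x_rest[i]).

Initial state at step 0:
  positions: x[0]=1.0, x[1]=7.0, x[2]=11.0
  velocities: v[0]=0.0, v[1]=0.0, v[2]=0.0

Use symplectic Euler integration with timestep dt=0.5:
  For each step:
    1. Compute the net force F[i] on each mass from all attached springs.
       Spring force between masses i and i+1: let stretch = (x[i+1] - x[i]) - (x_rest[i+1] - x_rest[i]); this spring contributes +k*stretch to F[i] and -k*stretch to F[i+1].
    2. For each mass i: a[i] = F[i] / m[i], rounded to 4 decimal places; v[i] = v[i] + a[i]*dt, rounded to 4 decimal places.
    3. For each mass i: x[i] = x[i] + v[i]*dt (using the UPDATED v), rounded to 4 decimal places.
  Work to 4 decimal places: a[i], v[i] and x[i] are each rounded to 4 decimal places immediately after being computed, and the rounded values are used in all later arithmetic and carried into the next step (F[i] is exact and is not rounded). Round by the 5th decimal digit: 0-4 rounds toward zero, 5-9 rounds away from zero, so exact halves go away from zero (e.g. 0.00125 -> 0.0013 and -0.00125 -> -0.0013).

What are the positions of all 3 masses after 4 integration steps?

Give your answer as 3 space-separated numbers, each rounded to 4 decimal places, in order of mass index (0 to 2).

Answer: 4.0000 5.0000 10.0000

Derivation:
Step 0: x=[1.0000 7.0000 11.0000] v=[0.0000 0.0000 0.0000]
Step 1: x=[4.0000 5.0000 10.0000] v=[6.0000 -4.0000 -2.0000]
Step 2: x=[5.0000 7.0000 7.0000] v=[2.0000 4.0000 -6.0000]
Step 3: x=[5.0000 7.0000 7.0000] v=[0.0000 0.0000 0.0000]
Step 4: x=[4.0000 5.0000 10.0000] v=[-2.0000 -4.0000 6.0000]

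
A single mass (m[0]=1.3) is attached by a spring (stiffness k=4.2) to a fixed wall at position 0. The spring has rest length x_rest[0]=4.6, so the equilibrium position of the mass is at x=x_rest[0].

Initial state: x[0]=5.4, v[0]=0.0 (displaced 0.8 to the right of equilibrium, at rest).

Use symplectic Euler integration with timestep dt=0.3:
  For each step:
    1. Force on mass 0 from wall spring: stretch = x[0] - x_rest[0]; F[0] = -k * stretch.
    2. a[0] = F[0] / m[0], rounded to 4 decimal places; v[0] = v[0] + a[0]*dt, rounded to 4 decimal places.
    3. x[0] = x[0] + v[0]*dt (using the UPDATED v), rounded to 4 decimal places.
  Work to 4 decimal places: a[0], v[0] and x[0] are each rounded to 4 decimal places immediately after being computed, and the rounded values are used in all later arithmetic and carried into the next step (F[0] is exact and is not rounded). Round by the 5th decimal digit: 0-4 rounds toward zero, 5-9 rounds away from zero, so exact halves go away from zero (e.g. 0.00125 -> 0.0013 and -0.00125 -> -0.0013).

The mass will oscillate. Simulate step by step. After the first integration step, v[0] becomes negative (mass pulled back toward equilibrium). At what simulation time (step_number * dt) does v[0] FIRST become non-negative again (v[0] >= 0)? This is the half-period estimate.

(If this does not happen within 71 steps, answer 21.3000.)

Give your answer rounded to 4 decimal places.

Step 0: x=[5.4000] v=[0.0000]
Step 1: x=[5.1674] v=[-0.7754]
Step 2: x=[4.7698] v=[-1.3253]
Step 3: x=[4.3228] v=[-1.4899]
Step 4: x=[3.9564] v=[-1.2212]
Step 5: x=[3.7772] v=[-0.5974]
Step 6: x=[3.8372] v=[0.2001]
First v>=0 after going negative at step 6, time=1.8000

Answer: 1.8000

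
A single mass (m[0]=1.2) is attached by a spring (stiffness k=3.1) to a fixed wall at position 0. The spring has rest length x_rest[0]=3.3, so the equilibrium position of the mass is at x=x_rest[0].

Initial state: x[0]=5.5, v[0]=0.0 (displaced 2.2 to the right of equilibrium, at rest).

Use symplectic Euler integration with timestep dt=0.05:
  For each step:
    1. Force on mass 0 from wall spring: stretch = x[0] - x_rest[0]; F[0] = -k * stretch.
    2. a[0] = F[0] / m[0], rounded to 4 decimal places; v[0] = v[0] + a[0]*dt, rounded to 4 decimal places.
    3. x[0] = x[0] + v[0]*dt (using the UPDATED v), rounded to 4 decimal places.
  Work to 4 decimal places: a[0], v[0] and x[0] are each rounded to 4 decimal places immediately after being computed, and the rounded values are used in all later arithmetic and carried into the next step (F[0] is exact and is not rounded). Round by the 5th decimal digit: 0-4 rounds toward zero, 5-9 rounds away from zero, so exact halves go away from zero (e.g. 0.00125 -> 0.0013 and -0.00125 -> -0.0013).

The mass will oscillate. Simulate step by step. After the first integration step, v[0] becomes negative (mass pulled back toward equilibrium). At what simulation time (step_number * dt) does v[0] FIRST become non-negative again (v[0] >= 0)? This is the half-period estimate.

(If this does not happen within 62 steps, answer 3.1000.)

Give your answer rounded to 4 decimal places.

Answer: 2.0000

Derivation:
Step 0: x=[5.5000] v=[0.0000]
Step 1: x=[5.4858] v=[-0.2842]
Step 2: x=[5.4575] v=[-0.5665]
Step 3: x=[5.4152] v=[-0.8452]
Step 4: x=[5.3593] v=[-1.1184]
Step 5: x=[5.2901] v=[-1.3844]
Step 6: x=[5.2080] v=[-1.6415]
Step 7: x=[5.1136] v=[-1.8880]
Step 8: x=[5.0075] v=[-2.1223]
Step 9: x=[4.8904] v=[-2.3429]
Step 10: x=[4.7630] v=[-2.5483]
Step 11: x=[4.6261] v=[-2.7373]
Step 12: x=[4.4807] v=[-2.9086]
Step 13: x=[4.3276] v=[-3.0611]
Step 14: x=[4.1679] v=[-3.1938]
Step 15: x=[4.0026] v=[-3.3059]
Step 16: x=[3.8328] v=[-3.3967]
Step 17: x=[3.6595] v=[-3.4655]
Step 18: x=[3.4839] v=[-3.5119]
Step 19: x=[3.3071] v=[-3.5357]
Step 20: x=[3.1303] v=[-3.5366]
Step 21: x=[2.9546] v=[-3.5147]
Step 22: x=[2.7811] v=[-3.4701]
Step 23: x=[2.6109] v=[-3.4031]
Step 24: x=[2.4452] v=[-3.3141]
Step 25: x=[2.2850] v=[-3.2037]
Step 26: x=[2.1314] v=[-3.0726]
Step 27: x=[1.9853] v=[-2.9217]
Step 28: x=[1.8477] v=[-2.7519]
Step 29: x=[1.7195] v=[-2.5643]
Step 30: x=[1.6015] v=[-2.3602]
Step 31: x=[1.4945] v=[-2.1408]
Step 32: x=[1.3991] v=[-1.9076]
Step 33: x=[1.3160] v=[-1.6621]
Step 34: x=[1.2457] v=[-1.4058]
Step 35: x=[1.1887] v=[-1.1405]
Step 36: x=[1.1453] v=[-0.8678]
Step 37: x=[1.1158] v=[-0.5895]
Step 38: x=[1.1004] v=[-0.3074]
Step 39: x=[1.0992] v=[-0.0233]
Step 40: x=[1.1123] v=[0.2610]
First v>=0 after going negative at step 40, time=2.0000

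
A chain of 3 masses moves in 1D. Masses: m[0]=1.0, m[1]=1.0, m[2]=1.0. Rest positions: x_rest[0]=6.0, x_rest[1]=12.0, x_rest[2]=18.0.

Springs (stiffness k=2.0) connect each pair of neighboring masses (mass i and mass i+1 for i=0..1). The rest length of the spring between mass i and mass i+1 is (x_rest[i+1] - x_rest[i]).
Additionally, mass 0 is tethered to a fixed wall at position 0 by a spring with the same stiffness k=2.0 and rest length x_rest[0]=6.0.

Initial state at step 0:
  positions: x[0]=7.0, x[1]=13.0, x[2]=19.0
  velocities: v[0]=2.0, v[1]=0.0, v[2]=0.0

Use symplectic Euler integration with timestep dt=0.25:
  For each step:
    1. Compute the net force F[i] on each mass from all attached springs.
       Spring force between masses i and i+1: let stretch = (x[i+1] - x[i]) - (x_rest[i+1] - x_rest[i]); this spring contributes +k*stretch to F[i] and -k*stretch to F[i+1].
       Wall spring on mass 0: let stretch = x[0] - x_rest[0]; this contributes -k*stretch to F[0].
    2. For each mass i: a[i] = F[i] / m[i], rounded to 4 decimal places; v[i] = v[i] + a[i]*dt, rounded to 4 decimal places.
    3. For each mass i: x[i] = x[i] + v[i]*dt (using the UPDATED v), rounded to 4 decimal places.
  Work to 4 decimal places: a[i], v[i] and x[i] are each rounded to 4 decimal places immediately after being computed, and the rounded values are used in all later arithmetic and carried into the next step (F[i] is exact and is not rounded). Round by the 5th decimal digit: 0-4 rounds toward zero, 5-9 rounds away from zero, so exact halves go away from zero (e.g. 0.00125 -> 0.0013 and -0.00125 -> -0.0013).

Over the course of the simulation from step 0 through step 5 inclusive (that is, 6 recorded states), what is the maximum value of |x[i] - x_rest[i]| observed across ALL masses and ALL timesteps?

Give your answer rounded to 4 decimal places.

Step 0: x=[7.0000 13.0000 19.0000] v=[2.0000 0.0000 0.0000]
Step 1: x=[7.3750 13.0000 19.0000] v=[1.5000 0.0000 0.0000]
Step 2: x=[7.5313 13.0469 19.0000] v=[0.6250 0.1875 0.0000]
Step 3: x=[7.4356 13.1485 19.0059] v=[-0.3829 0.4063 0.0235]
Step 4: x=[7.1245 13.2682 19.0296] v=[-1.2443 0.4786 0.0948]
Step 5: x=[6.6908 13.3401 19.0831] v=[-1.7347 0.2875 0.2141]
Max displacement = 1.5313

Answer: 1.5313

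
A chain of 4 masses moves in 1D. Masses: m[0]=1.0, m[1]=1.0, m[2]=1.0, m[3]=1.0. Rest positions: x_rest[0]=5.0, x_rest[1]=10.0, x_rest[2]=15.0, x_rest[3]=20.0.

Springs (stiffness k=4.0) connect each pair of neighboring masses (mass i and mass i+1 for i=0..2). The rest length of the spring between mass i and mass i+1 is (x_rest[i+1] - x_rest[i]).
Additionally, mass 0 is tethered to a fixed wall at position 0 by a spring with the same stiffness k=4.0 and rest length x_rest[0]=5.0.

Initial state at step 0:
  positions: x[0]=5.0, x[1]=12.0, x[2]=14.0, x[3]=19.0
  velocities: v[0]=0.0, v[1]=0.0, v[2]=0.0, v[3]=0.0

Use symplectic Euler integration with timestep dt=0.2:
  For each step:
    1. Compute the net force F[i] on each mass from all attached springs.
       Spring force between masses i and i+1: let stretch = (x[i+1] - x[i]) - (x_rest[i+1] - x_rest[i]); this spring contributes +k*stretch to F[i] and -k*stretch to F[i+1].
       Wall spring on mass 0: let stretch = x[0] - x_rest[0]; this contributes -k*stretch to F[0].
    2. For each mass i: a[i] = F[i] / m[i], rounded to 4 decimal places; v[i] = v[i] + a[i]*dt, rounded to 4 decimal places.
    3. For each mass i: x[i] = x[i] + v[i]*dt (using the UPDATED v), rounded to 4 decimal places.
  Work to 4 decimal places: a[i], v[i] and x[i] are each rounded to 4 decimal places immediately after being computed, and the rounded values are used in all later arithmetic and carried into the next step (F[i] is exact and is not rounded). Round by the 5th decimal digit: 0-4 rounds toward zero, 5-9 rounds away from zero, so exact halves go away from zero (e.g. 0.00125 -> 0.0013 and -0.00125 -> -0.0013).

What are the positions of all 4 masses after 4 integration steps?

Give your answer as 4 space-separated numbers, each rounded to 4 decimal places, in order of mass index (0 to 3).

Answer: 5.6142 8.4398 15.6285 19.7860

Derivation:
Step 0: x=[5.0000 12.0000 14.0000 19.0000] v=[0.0000 0.0000 0.0000 0.0000]
Step 1: x=[5.3200 11.2000 14.4800 19.0000] v=[1.6000 -4.0000 2.4000 0.0000]
Step 2: x=[5.7296 9.9840 15.1584 19.0768] v=[2.0480 -6.0800 3.3920 0.3840]
Step 3: x=[5.9032 8.9152 15.6358 19.3267] v=[0.8678 -5.3440 2.3872 1.2493]
Step 4: x=[5.6142 8.4398 15.6285 19.7860] v=[-1.4452 -2.3771 -0.0366 2.2966]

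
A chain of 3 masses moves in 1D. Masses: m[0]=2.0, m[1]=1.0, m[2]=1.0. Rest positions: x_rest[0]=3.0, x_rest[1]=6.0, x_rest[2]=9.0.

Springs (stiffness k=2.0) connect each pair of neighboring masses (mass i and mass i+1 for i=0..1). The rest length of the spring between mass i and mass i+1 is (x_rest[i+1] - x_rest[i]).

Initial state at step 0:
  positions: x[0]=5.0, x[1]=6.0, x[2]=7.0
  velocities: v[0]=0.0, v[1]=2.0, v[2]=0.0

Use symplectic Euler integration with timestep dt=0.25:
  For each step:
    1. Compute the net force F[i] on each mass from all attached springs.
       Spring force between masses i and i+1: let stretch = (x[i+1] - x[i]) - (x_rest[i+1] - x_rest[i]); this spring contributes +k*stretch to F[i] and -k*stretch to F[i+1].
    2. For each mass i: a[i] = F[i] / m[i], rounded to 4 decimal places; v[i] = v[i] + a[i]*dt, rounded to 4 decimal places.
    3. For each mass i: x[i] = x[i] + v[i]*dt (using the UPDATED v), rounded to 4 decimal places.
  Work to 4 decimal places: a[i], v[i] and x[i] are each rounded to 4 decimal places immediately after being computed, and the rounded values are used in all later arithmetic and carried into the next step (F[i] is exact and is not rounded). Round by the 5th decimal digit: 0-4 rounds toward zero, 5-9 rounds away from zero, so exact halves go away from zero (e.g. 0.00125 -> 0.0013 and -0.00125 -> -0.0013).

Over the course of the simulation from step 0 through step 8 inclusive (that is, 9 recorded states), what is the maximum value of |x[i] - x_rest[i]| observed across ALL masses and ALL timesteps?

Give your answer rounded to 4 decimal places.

Answer: 4.0096

Derivation:
Step 0: x=[5.0000 6.0000 7.0000] v=[0.0000 2.0000 0.0000]
Step 1: x=[4.8750 6.5000 7.2500] v=[-0.5000 2.0000 1.0000]
Step 2: x=[4.6641 6.8906 7.7813] v=[-0.8438 1.5625 2.1250]
Step 3: x=[4.4048 7.1143 8.5762] v=[-1.0372 0.8946 3.1797]
Step 4: x=[4.1274 7.1820 9.5634] v=[-1.1098 0.2708 3.9488]
Step 5: x=[3.8534 7.1656 10.6279] v=[-1.0962 -0.0658 4.2581]
Step 6: x=[3.5989 7.1679 11.6347] v=[-1.0182 0.0093 4.0270]
Step 7: x=[3.3799 7.2825 12.4581] v=[-0.8760 0.4582 3.2936]
Step 8: x=[3.2173 7.5562 13.0096] v=[-0.6504 1.0947 2.2058]
Max displacement = 4.0096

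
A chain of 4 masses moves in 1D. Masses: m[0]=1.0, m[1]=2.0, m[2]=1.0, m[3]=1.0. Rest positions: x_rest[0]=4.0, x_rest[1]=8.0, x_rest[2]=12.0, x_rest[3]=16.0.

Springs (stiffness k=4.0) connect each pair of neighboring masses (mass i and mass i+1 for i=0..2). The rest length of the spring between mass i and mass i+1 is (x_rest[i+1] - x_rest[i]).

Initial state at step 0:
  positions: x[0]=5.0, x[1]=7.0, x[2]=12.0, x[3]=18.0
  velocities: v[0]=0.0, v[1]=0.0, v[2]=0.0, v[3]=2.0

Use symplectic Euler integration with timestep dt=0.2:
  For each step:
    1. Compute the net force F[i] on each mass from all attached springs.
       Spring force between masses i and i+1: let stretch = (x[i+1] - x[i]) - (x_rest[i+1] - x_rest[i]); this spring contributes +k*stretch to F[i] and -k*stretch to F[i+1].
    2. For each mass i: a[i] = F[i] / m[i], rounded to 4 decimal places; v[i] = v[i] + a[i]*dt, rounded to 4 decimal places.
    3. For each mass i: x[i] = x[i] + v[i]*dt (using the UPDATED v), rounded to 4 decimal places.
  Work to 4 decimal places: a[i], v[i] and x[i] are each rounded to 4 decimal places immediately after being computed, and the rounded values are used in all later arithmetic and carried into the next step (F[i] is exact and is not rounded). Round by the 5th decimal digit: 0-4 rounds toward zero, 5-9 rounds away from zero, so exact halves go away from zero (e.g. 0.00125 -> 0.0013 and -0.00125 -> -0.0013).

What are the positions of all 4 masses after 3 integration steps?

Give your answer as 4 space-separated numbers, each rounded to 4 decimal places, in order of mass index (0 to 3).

Step 0: x=[5.0000 7.0000 12.0000 18.0000] v=[0.0000 0.0000 0.0000 2.0000]
Step 1: x=[4.6800 7.2400 12.1600 18.0800] v=[-1.6000 1.2000 0.8000 0.4000]
Step 2: x=[4.1296 7.6688 12.4800 17.8528] v=[-2.7520 2.1440 1.6000 -1.1360]
Step 3: x=[3.5055 8.1994 12.8899 17.4060] v=[-3.1206 2.6528 2.0493 -2.2342]

Answer: 3.5055 8.1994 12.8899 17.4060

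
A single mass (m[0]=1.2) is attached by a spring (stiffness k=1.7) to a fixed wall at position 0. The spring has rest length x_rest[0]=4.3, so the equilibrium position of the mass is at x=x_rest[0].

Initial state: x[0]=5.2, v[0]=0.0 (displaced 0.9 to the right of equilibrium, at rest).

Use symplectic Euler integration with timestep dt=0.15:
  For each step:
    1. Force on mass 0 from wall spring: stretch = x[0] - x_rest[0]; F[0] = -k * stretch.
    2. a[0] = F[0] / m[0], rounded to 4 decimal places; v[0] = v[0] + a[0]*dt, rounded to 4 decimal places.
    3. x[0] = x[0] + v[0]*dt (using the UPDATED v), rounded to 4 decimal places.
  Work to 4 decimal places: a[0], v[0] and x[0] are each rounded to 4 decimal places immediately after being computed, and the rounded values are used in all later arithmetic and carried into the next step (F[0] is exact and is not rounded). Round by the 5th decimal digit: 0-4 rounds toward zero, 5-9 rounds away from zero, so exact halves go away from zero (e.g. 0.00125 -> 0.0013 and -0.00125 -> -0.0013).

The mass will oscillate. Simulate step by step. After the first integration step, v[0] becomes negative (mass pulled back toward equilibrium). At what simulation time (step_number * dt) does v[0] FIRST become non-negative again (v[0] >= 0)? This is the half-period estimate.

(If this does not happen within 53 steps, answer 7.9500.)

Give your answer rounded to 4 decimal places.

Step 0: x=[5.2000] v=[0.0000]
Step 1: x=[5.1713] v=[-0.1913]
Step 2: x=[5.1148] v=[-0.3764]
Step 3: x=[5.0324] v=[-0.5495]
Step 4: x=[4.9266] v=[-0.7051]
Step 5: x=[4.8009] v=[-0.8383]
Step 6: x=[4.6592] v=[-0.9447]
Step 7: x=[4.5061] v=[-1.0210]
Step 8: x=[4.3464] v=[-1.0648]
Step 9: x=[4.1852] v=[-1.0747]
Step 10: x=[4.0277] v=[-1.0503]
Step 11: x=[3.8788] v=[-0.9924]
Step 12: x=[3.7434] v=[-0.9029]
Step 13: x=[3.6257] v=[-0.7846]
Step 14: x=[3.5295] v=[-0.6413]
Step 15: x=[3.4579] v=[-0.4776]
Step 16: x=[3.4131] v=[-0.2987]
Step 17: x=[3.3966] v=[-0.1102]
Step 18: x=[3.4089] v=[0.0818]
First v>=0 after going negative at step 18, time=2.7000

Answer: 2.7000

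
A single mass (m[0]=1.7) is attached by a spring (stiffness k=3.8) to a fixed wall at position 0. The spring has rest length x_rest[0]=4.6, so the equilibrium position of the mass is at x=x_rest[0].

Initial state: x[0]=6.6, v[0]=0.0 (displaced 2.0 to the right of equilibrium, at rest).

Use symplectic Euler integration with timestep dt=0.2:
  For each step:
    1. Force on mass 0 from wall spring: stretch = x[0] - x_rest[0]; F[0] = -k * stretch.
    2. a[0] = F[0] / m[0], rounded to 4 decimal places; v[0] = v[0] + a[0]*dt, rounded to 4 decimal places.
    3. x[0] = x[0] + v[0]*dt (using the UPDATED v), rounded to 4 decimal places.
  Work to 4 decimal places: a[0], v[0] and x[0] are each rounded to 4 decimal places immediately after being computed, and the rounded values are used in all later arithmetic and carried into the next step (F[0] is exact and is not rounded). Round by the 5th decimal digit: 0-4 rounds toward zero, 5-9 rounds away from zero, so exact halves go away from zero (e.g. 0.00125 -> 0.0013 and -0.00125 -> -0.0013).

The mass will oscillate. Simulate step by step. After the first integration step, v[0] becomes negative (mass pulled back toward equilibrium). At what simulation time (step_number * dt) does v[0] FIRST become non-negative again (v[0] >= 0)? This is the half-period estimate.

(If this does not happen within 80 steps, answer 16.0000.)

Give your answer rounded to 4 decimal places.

Answer: 2.2000

Derivation:
Step 0: x=[6.6000] v=[0.0000]
Step 1: x=[6.4212] v=[-0.8941]
Step 2: x=[6.0795] v=[-1.7083]
Step 3: x=[5.6056] v=[-2.3697]
Step 4: x=[5.0417] v=[-2.8193]
Step 5: x=[4.4383] v=[-3.0168]
Step 6: x=[3.8494] v=[-2.9445]
Step 7: x=[3.3276] v=[-2.6089]
Step 8: x=[2.9196] v=[-2.0401]
Step 9: x=[2.6618] v=[-1.2889]
Step 10: x=[2.5773] v=[-0.4224]
Step 11: x=[2.6737] v=[0.4819]
First v>=0 after going negative at step 11, time=2.2000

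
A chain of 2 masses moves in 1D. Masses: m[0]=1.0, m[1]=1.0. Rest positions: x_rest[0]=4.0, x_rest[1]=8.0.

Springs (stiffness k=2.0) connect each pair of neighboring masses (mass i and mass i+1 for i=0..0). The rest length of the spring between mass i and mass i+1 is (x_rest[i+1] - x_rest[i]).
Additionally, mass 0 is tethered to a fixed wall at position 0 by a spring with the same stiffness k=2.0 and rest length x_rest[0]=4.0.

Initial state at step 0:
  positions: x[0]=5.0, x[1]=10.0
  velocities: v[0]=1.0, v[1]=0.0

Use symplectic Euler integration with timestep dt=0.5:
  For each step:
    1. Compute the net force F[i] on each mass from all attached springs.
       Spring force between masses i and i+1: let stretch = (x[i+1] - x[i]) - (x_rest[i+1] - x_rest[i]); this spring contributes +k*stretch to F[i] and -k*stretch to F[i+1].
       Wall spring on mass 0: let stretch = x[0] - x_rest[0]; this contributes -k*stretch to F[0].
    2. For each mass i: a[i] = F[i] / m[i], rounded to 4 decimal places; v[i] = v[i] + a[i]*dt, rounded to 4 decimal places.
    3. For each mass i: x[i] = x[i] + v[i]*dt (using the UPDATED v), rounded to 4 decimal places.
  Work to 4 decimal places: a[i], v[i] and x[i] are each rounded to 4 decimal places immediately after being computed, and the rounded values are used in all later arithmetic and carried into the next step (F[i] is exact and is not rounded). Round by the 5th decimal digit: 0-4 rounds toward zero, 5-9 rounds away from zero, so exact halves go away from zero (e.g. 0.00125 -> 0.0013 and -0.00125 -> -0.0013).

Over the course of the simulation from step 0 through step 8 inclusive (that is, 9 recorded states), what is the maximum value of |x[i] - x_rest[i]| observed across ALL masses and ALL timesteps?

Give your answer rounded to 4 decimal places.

Step 0: x=[5.0000 10.0000] v=[1.0000 0.0000]
Step 1: x=[5.5000 9.5000] v=[1.0000 -1.0000]
Step 2: x=[5.2500 9.0000] v=[-0.5000 -1.0000]
Step 3: x=[4.2500 8.6250] v=[-2.0000 -0.7500]
Step 4: x=[3.3125 8.0625] v=[-1.8750 -1.1250]
Step 5: x=[3.0938 7.1250] v=[-0.4375 -1.8750]
Step 6: x=[3.3438 6.1719] v=[0.4999 -1.9062]
Step 7: x=[3.3359 5.8048] v=[-0.0158 -0.7343]
Step 8: x=[2.8945 6.2032] v=[-0.8828 0.7968]
Max displacement = 2.1952

Answer: 2.1952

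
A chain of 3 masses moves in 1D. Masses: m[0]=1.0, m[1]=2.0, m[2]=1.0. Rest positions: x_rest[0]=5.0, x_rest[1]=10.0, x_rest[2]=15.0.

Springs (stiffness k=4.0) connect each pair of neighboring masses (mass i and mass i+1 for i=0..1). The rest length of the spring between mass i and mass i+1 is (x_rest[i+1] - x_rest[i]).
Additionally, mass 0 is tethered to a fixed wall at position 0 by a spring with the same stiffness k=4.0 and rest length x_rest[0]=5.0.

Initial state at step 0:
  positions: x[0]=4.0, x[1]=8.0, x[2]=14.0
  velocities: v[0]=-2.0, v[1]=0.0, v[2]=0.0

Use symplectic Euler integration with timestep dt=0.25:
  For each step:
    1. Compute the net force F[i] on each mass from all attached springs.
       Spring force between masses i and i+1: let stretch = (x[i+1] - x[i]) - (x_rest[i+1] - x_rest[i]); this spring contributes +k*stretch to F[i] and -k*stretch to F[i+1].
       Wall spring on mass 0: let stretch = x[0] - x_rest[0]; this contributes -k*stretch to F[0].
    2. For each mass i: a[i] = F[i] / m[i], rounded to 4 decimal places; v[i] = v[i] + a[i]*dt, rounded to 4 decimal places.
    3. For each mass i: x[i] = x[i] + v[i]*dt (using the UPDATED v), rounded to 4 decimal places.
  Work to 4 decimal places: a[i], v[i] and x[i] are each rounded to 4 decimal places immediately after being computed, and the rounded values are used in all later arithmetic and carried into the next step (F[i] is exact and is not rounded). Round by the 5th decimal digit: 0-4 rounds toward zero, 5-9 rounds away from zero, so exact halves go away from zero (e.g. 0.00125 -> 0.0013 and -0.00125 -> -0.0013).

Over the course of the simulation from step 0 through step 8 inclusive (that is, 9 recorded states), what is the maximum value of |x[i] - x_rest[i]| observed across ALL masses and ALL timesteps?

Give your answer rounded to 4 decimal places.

Answer: 2.0605

Derivation:
Step 0: x=[4.0000 8.0000 14.0000] v=[-2.0000 0.0000 0.0000]
Step 1: x=[3.5000 8.2500 13.7500] v=[-2.0000 1.0000 -1.0000]
Step 2: x=[3.3125 8.5938 13.3750] v=[-0.7500 1.3750 -1.5000]
Step 3: x=[3.6172 8.8751 13.0547] v=[1.2188 1.1250 -1.2812]
Step 4: x=[4.3321 9.0216 12.9395] v=[2.8595 0.5859 -0.4608]
Step 5: x=[5.1363 9.0716 13.0948] v=[3.2169 0.2001 0.6213]
Step 6: x=[5.6403 9.1326 13.4943] v=[2.0159 0.2441 1.5981]
Step 7: x=[5.6073 9.3023 14.0534] v=[-0.1321 0.6788 2.2364]
Step 8: x=[5.0962 9.6040 14.6747] v=[-2.0444 1.2069 2.4853]
Max displacement = 2.0605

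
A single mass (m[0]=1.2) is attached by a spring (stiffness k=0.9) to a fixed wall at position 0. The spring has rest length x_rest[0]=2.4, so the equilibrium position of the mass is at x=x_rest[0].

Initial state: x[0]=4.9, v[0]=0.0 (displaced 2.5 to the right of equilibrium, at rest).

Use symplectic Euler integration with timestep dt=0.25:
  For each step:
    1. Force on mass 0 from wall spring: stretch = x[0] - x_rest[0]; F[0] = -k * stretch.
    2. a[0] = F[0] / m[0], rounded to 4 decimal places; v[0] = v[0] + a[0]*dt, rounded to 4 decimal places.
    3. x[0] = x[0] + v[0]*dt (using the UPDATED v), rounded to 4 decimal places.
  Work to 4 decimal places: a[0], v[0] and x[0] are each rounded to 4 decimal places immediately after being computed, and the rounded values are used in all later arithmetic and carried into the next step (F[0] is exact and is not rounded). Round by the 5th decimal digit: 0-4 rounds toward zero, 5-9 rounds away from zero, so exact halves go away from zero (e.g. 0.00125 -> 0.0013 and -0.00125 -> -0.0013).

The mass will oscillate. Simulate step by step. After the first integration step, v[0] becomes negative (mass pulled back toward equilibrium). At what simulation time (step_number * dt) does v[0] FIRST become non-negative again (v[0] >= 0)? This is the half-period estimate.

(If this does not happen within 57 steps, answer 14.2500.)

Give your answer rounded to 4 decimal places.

Answer: 3.7500

Derivation:
Step 0: x=[4.9000] v=[0.0000]
Step 1: x=[4.7828] v=[-0.4688]
Step 2: x=[4.5539] v=[-0.9156]
Step 3: x=[4.2240] v=[-1.3195]
Step 4: x=[3.8086] v=[-1.6615]
Step 5: x=[3.3272] v=[-1.9256]
Step 6: x=[2.8023] v=[-2.0995]
Step 7: x=[2.2586] v=[-2.1749]
Step 8: x=[1.7215] v=[-2.1484]
Step 9: x=[1.2162] v=[-2.0212]
Step 10: x=[0.7664] v=[-1.7992]
Step 11: x=[0.3932] v=[-1.4929]
Step 12: x=[0.1141] v=[-1.1166]
Step 13: x=[-0.0579] v=[-0.6880]
Step 14: x=[-0.1147] v=[-0.2272]
Step 15: x=[-0.0536] v=[0.2443]
First v>=0 after going negative at step 15, time=3.7500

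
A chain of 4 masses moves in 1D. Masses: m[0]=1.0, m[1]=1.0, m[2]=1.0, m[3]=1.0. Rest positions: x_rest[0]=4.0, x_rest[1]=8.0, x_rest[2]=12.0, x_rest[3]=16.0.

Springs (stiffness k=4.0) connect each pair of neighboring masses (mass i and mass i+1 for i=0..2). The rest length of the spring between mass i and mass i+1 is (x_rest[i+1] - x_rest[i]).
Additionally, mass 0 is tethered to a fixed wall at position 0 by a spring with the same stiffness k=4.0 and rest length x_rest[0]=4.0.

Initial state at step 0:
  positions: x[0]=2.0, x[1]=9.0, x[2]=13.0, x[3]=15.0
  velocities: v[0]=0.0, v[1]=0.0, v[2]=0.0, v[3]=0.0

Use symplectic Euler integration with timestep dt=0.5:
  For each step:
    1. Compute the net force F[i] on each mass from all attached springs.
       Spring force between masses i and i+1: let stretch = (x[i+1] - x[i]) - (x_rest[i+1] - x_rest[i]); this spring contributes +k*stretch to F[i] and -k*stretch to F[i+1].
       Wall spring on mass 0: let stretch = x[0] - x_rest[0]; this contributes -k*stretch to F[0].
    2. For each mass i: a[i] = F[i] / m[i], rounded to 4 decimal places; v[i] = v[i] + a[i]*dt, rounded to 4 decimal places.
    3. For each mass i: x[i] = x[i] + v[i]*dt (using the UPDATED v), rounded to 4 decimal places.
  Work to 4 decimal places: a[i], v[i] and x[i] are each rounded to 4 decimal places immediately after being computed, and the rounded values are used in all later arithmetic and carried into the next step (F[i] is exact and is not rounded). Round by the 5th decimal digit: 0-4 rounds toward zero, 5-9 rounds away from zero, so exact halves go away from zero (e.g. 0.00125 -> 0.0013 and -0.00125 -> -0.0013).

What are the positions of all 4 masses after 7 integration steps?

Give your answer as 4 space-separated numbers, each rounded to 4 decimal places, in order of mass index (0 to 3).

Answer: 1.0000 10.0000 13.0000 15.0000

Derivation:
Step 0: x=[2.0000 9.0000 13.0000 15.0000] v=[0.0000 0.0000 0.0000 0.0000]
Step 1: x=[7.0000 6.0000 11.0000 17.0000] v=[10.0000 -6.0000 -4.0000 4.0000]
Step 2: x=[4.0000 9.0000 10.0000 17.0000] v=[-6.0000 6.0000 -2.0000 0.0000]
Step 3: x=[2.0000 8.0000 15.0000 14.0000] v=[-4.0000 -2.0000 10.0000 -6.0000]
Step 4: x=[4.0000 8.0000 12.0000 16.0000] v=[4.0000 0.0000 -6.0000 4.0000]
Step 5: x=[6.0000 8.0000 9.0000 18.0000] v=[4.0000 0.0000 -6.0000 4.0000]
Step 6: x=[4.0000 7.0000 14.0000 15.0000] v=[-4.0000 -2.0000 10.0000 -6.0000]
Step 7: x=[1.0000 10.0000 13.0000 15.0000] v=[-6.0000 6.0000 -2.0000 0.0000]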